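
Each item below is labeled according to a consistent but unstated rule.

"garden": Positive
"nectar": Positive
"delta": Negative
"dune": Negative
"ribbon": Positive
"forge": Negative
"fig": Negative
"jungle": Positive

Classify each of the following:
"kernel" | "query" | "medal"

Positive, Negative, Negative

'Positive' ⟺ length 6.
Positive: "kernel", since length 6. Negative: "query", since length 5. Negative: "medal", since length 5.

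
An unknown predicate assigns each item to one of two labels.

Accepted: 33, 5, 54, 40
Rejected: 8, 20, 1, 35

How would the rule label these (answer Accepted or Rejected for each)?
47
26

Accepted, Accepted

Checking candidate rules against both groups, what survives is: ≡ 5 (mod 7).
47: 47 mod 7 = 5 — satisfies this, so Accepted.
26: 26 mod 7 = 5 — satisfies this, so Accepted.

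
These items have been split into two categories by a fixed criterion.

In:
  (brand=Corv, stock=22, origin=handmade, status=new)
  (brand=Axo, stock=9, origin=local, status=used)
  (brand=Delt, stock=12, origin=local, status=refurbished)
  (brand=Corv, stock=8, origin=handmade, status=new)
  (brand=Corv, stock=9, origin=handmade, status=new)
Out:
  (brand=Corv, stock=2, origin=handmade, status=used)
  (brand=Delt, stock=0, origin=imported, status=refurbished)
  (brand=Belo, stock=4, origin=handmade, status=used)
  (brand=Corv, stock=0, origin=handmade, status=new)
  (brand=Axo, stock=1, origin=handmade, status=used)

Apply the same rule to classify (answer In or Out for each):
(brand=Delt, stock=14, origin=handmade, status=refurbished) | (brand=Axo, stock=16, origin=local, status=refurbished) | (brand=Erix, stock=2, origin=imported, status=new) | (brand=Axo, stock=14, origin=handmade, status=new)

In, In, Out, In

A rule that fits every label: stock ≥ 8 — true of each 'In' example, false of each 'Out' one.
(brand=Delt, stock=14, origin=handmade, status=refurbished): stock = 14 — meets the rule, so In. (brand=Axo, stock=16, origin=local, status=refurbished): stock = 16 — meets the rule, so In. (brand=Erix, stock=2, origin=imported, status=new): stock = 2 — does not satisfy this, so Out. (brand=Axo, stock=14, origin=handmade, status=new): stock = 14 — meets the rule, so In.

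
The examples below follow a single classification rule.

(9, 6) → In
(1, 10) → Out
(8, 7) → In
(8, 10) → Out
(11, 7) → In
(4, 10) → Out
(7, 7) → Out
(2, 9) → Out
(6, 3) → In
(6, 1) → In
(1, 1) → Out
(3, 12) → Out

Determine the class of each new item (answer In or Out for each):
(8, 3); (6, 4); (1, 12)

In, In, Out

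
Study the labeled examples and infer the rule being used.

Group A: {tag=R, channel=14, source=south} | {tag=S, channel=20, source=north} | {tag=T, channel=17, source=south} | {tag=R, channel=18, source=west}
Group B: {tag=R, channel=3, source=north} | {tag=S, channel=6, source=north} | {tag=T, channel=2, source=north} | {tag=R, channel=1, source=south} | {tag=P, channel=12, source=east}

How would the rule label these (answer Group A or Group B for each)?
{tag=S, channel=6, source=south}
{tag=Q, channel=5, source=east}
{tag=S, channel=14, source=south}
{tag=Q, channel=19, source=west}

Group B, Group B, Group A, Group A

'Group A' ⟺ channel ≥ 14.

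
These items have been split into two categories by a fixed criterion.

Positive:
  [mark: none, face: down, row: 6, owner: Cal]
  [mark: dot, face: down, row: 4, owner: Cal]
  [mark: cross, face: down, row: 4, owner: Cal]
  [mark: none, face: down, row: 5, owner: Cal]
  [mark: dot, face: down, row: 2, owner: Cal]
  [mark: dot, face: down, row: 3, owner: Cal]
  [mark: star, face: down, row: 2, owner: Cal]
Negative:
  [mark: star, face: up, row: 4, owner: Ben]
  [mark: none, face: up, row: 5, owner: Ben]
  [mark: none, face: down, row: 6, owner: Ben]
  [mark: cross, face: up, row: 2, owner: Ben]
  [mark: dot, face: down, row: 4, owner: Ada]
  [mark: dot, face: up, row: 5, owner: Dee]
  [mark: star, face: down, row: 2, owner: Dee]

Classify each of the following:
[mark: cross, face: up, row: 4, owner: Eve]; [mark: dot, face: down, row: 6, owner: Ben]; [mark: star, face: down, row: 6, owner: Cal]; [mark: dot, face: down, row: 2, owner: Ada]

Negative, Negative, Positive, Negative

Checking candidate rules against both groups, what survives is: owner is Cal.
[mark: cross, face: up, row: 4, owner: Eve] — owner is Eve, hence Negative. [mark: dot, face: down, row: 6, owner: Ben] — owner is Ben, hence Negative. [mark: star, face: down, row: 6, owner: Cal] — owner is Cal, hence Positive. [mark: dot, face: down, row: 2, owner: Ada] — owner is Ada, hence Negative.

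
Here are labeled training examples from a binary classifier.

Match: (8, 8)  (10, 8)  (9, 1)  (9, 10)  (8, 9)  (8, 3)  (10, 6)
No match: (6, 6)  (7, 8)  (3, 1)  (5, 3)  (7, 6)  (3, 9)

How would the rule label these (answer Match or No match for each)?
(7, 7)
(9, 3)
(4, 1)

No match, Match, No match

The simplest hypothesis consistent with all the labels is: first ≥ 8.
(7, 7): first 7 — does not satisfy this, so No match.
(9, 3): first 9 — has this property, so Match.
(4, 1): first 4 — does not satisfy this, so No match.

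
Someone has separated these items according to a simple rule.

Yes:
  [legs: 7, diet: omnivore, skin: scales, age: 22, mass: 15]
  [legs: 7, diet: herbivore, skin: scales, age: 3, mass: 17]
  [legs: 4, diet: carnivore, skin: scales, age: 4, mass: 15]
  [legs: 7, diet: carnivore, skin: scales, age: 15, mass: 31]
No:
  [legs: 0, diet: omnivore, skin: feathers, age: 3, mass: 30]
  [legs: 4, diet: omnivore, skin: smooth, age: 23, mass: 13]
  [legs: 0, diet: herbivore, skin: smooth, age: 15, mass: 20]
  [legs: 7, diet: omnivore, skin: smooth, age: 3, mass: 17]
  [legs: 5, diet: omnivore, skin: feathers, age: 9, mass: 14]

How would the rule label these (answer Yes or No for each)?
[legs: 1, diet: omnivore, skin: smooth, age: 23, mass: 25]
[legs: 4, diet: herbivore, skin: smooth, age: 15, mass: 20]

No, No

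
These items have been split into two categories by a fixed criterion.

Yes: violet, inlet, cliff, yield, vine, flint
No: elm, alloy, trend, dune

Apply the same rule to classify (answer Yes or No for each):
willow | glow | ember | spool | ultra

Comparing the two groups points to one rule — contains 'i'.

Yes, No, No, No, No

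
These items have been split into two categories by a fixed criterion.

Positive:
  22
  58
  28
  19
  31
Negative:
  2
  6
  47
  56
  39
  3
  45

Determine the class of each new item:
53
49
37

Every 'Positive' example satisfies: ≡ 1 (mod 3). None of the 'Negative' examples do.
53: 53 mod 3 = 2, lacks this property → Negative. 49: 49 mod 3 = 1, passes → Positive. 37: 37 mod 3 = 1, passes → Positive.

Negative, Positive, Positive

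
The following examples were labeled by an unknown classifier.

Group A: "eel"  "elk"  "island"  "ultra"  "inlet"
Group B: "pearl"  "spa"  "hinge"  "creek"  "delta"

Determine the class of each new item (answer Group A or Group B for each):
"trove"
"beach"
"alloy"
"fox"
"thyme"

The simplest hypothesis consistent with all the labels is: starts with a vowel.
Group B: "trove", since starts with 't'.
Group B: "beach", since starts with 'b'.
Group A: "alloy", since starts with 'a'.
Group B: "fox", since starts with 'f'.
Group B: "thyme", since starts with 't'.

Group B, Group B, Group A, Group B, Group B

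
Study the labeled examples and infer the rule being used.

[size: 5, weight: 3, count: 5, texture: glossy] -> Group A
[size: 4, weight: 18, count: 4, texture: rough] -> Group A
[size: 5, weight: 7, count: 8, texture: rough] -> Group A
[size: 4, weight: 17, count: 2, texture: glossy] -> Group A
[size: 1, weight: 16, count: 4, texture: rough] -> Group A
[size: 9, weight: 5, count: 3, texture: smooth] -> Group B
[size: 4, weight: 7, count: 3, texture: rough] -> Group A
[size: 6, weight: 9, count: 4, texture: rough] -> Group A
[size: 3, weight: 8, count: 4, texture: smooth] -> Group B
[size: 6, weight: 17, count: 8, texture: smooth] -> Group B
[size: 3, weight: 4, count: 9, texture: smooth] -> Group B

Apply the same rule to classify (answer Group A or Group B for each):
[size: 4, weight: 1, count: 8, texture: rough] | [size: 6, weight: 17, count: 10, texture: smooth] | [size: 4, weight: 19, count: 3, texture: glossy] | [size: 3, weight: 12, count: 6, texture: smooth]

Group A, Group B, Group A, Group B

All 'Group A' examples share one property — texture is not smooth — and every 'Group B' example lacks it.
[size: 4, weight: 1, count: 8, texture: rough]: Group A (texture is rough).
[size: 6, weight: 17, count: 10, texture: smooth]: Group B (texture is smooth).
[size: 4, weight: 19, count: 3, texture: glossy]: Group A (texture is glossy).
[size: 3, weight: 12, count: 6, texture: smooth]: Group B (texture is smooth).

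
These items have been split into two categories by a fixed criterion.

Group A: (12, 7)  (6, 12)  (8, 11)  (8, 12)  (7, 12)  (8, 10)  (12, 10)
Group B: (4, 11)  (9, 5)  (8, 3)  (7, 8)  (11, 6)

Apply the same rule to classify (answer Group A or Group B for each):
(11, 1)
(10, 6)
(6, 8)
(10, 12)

Group B, Group B, Group B, Group A

The rule appears to be: sum ≥ 18.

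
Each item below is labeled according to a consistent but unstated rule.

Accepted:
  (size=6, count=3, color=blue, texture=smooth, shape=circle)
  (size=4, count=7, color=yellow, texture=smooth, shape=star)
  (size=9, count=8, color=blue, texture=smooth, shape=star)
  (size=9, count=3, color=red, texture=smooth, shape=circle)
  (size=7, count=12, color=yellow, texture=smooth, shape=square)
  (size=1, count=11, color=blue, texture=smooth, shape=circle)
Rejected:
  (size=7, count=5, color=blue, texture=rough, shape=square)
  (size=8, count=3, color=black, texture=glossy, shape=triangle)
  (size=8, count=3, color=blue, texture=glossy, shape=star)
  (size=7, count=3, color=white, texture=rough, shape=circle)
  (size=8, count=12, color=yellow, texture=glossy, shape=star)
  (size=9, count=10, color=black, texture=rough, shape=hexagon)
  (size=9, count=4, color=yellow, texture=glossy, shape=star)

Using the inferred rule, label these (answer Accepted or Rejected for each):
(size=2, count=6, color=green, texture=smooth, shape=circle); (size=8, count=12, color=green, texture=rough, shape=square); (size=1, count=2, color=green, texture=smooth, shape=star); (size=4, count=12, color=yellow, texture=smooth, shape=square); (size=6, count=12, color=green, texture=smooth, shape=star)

The common property of the 'Accepted' items is: texture is smooth. No 'Rejected' item has it.
Accepted: (size=2, count=6, color=green, texture=smooth, shape=circle), since texture is smooth.
Rejected: (size=8, count=12, color=green, texture=rough, shape=square), since texture is rough.
Accepted: (size=1, count=2, color=green, texture=smooth, shape=star), since texture is smooth.
Accepted: (size=4, count=12, color=yellow, texture=smooth, shape=square), since texture is smooth.
Accepted: (size=6, count=12, color=green, texture=smooth, shape=star), since texture is smooth.

Accepted, Rejected, Accepted, Accepted, Accepted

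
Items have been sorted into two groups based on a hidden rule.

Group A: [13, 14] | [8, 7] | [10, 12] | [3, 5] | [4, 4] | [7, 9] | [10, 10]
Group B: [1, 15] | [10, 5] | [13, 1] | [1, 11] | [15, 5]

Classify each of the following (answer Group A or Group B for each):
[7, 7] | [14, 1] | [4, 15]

One predicate separates the groups cleanly: |first − second| ≤ 2.
[7, 7] — |7−7| = 0, hence Group A. [14, 1] — |14−1| = 13, hence Group B. [4, 15] — |4−15| = 11, hence Group B.

Group A, Group B, Group B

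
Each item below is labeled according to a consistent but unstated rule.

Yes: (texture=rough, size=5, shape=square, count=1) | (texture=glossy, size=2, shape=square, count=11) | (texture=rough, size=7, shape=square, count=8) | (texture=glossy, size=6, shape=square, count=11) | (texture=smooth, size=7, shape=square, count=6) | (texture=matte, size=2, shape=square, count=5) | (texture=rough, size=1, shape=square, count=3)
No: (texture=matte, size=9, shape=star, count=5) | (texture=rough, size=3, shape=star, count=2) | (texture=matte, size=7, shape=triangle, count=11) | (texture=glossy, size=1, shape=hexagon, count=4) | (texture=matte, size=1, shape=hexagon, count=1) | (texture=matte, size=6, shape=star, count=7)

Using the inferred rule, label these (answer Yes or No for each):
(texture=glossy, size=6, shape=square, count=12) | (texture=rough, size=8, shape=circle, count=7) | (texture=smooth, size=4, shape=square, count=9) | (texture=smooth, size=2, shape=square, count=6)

Yes, No, Yes, Yes

'Yes' ⟺ shape is square.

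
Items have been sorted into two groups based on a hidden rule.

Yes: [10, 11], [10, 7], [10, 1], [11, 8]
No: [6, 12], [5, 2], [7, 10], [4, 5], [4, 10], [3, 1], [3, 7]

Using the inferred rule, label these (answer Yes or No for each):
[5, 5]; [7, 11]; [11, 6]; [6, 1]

The classifier is using: first ≥ 8.

No, No, Yes, No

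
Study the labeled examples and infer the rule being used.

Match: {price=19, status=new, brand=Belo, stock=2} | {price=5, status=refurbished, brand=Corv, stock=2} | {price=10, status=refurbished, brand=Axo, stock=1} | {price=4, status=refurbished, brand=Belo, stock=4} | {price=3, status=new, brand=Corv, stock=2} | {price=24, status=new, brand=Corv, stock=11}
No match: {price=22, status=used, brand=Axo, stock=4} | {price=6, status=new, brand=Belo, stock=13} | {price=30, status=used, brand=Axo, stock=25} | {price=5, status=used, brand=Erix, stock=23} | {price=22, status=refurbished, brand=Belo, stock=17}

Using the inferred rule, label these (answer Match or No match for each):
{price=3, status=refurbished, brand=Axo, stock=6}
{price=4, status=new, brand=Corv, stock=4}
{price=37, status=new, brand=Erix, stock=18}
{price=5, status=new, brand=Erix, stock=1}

The pattern is that an item is 'Match' exactly when: stock ≤ 11 AND price ≠ 22.

Match, Match, No match, Match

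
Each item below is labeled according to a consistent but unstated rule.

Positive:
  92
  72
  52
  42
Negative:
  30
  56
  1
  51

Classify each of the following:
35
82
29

Negative, Positive, Negative

A rule that fits every label: ends in digit 2 — true of each 'Positive' example, false of each 'Negative' one.
35 — last digit 5, hence Negative. 82 — last digit 2, hence Positive. 29 — last digit 9, hence Negative.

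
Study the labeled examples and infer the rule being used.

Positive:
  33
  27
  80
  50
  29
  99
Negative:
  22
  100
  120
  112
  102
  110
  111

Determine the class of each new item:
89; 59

Positive, Positive

The rule appears to be: digit sum ≥ 5.
Positive: 89, since digit sum 8+9 = 17.
Positive: 59, since digit sum 5+9 = 14.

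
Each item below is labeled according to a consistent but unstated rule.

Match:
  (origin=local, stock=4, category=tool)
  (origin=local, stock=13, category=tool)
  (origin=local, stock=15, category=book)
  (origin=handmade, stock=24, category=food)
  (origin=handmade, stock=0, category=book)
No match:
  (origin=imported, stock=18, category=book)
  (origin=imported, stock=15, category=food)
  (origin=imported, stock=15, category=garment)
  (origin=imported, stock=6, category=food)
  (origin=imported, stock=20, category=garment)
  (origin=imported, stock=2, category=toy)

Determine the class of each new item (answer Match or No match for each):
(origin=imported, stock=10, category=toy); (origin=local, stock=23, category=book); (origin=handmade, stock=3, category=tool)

The pattern is that an item is 'Match' exactly when: origin is not imported.
(origin=imported, stock=10, category=toy): No match (origin is imported).
(origin=local, stock=23, category=book): Match (origin is local).
(origin=handmade, stock=3, category=tool): Match (origin is handmade).

No match, Match, Match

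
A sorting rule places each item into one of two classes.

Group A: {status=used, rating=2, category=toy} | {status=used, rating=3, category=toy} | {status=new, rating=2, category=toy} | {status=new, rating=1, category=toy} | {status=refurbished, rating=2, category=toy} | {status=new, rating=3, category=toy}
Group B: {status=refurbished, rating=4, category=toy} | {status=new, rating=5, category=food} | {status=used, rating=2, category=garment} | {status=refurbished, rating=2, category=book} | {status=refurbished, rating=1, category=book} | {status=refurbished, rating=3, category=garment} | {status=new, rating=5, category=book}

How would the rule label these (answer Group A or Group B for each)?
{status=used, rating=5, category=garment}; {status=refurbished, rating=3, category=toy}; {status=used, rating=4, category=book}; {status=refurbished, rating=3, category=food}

Group B, Group A, Group B, Group B

The common property of the 'Group A' items is: category is toy AND rating ≤ 3. No 'Group B' item has it.
{status=used, rating=5, category=garment}: Group B (category is garment, rating = 5). {status=refurbished, rating=3, category=toy}: Group A (category is toy, rating = 3). {status=used, rating=4, category=book}: Group B (category is book, rating = 4). {status=refurbished, rating=3, category=food}: Group B (category is food, rating = 3).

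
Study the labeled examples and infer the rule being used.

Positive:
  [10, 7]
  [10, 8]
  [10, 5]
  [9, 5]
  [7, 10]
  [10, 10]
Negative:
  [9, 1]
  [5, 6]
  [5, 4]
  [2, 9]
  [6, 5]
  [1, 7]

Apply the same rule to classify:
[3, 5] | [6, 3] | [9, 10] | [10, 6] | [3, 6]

A rule that fits every label: sum ≥ 14 — true of each 'Positive' example, false of each 'Negative' one.
[3, 5]: 3+5 = 8 — lacks this property, so Negative.
[6, 3]: 6+3 = 9 — lacks this property, so Negative.
[9, 10]: 9+10 = 19 — matches, so Positive.
[10, 6]: 10+6 = 16 — matches, so Positive.
[3, 6]: 3+6 = 9 — lacks this property, so Negative.

Negative, Negative, Positive, Positive, Negative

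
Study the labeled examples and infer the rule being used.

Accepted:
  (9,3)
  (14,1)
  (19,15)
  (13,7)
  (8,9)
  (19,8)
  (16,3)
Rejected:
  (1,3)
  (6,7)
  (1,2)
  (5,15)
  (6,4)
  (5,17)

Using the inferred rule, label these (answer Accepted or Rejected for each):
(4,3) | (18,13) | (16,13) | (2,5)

Rejected, Accepted, Accepted, Rejected

Every 'Accepted' example satisfies: first ≥ 7. None of the 'Rejected' examples do.
(4,3): first 4 — fails the rule, so Rejected.
(18,13): first 18 — passes, so Accepted.
(16,13): first 16 — passes, so Accepted.
(2,5): first 2 — fails the rule, so Rejected.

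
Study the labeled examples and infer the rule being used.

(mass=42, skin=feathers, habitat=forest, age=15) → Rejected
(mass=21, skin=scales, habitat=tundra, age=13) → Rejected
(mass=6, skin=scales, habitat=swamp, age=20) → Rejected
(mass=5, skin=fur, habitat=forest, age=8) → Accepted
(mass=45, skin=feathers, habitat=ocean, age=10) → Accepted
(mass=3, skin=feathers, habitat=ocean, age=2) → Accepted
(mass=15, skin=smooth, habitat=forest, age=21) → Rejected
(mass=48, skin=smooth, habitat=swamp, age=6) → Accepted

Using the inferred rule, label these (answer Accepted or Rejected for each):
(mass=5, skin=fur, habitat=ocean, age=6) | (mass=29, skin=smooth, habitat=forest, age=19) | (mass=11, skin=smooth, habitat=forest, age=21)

Accepted, Rejected, Rejected

Every 'Accepted' example satisfies: age ≤ 10. None of the 'Rejected' examples do.
Accepted: (mass=5, skin=fur, habitat=ocean, age=6), since age = 6.
Rejected: (mass=29, skin=smooth, habitat=forest, age=19), since age = 19.
Rejected: (mass=11, skin=smooth, habitat=forest, age=21), since age = 21.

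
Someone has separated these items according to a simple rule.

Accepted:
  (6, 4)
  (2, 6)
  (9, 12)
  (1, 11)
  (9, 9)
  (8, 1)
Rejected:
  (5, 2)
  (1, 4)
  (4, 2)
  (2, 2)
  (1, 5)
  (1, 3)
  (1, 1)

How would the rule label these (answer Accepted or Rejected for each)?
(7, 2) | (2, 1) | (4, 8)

Every 'Accepted' example satisfies: sum ≥ 8. None of the 'Rejected' examples do.
(7, 2): 7+2 = 9 — checks out, so Accepted.
(2, 1): 2+1 = 3 — lacks this property, so Rejected.
(4, 8): 4+8 = 12 — checks out, so Accepted.

Accepted, Rejected, Accepted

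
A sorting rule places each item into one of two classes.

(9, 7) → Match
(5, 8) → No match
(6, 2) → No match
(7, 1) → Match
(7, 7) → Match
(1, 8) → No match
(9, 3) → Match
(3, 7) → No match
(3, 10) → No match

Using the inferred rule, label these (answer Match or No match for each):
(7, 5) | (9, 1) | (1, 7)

Match, Match, No match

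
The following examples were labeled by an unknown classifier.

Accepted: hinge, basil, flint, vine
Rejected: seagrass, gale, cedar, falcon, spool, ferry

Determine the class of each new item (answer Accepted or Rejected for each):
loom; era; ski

Rule: contains 'i'. This holds for each 'Accepted' example and fails for each 'Rejected' one.
loom — no 'i', hence Rejected.
era — no 'i', hence Rejected.
ski — has 'i', hence Accepted.

Rejected, Rejected, Accepted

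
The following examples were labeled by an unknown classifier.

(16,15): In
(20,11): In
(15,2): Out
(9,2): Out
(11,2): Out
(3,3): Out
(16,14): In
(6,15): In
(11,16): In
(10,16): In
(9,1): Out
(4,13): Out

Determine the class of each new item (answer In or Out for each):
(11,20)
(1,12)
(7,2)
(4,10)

In, Out, Out, Out

The pattern is that an item is 'In' exactly when: sum ≥ 21.
(11,20): In (11+20 = 31).
(1,12): Out (1+12 = 13).
(7,2): Out (7+2 = 9).
(4,10): Out (4+10 = 14).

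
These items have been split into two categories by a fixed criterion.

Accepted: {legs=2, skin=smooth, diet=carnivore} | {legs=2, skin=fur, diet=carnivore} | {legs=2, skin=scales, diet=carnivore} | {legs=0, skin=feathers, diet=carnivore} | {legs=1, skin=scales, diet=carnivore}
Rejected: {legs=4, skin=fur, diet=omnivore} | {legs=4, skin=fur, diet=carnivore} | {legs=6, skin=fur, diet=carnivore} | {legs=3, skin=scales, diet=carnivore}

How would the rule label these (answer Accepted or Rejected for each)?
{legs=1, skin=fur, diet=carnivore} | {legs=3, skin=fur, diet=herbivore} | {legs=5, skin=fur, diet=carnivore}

Rule: legs ≤ 2. This holds for each 'Accepted' example and fails for each 'Rejected' one.

Accepted, Rejected, Rejected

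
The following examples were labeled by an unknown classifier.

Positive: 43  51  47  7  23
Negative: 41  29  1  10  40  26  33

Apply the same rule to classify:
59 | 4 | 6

Positive, Negative, Negative

Looking at the examples, the only property every 'Positive' case has and every 'Negative' case lacks is: ≡ 3 (mod 4).
59: Positive (59 mod 4 = 3). 4: Negative (4 mod 4 = 0). 6: Negative (6 mod 4 = 2).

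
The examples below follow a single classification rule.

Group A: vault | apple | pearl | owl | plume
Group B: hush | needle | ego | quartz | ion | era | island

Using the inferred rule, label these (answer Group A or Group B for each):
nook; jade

Group B, Group B

A rule that fits every label: odd length AND contains 'l' — true of each 'Group A' example, false of each 'Group B' one.
nook: length 4, no 'l', doesn't qualify → Group B. jade: length 4, no 'l', doesn't qualify → Group B.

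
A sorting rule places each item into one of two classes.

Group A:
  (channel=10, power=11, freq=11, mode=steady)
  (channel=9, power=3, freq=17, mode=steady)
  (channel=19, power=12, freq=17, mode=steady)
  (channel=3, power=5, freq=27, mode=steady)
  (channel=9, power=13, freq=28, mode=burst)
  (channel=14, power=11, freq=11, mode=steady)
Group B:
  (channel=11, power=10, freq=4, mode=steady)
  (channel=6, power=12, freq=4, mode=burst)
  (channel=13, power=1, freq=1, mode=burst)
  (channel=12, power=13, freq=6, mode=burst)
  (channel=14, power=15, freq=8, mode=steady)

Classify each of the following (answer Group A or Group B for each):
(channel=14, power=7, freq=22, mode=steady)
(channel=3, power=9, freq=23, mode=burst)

The common property of the 'Group A' items is: freq ≥ 11. No 'Group B' item has it.

Group A, Group A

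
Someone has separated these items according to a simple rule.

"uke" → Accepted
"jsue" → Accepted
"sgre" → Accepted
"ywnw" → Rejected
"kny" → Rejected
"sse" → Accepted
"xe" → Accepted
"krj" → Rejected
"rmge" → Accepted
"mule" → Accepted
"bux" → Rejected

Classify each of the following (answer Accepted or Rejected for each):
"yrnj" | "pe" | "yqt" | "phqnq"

Rejected, Accepted, Rejected, Rejected

Rule: contains 'e'. This holds for each 'Accepted' example and fails for each 'Rejected' one.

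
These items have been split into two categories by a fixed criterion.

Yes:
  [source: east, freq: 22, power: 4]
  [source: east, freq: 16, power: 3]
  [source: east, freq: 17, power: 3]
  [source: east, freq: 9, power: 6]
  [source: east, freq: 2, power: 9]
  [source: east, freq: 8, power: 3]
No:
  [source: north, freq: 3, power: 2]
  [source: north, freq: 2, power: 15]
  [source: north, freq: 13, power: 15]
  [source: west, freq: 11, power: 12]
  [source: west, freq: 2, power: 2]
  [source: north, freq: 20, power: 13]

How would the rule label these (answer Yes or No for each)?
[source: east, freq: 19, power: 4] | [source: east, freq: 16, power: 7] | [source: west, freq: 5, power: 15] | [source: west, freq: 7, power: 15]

Yes, Yes, No, No

All 'Yes' examples share one property — source is east — and every 'No' example lacks it.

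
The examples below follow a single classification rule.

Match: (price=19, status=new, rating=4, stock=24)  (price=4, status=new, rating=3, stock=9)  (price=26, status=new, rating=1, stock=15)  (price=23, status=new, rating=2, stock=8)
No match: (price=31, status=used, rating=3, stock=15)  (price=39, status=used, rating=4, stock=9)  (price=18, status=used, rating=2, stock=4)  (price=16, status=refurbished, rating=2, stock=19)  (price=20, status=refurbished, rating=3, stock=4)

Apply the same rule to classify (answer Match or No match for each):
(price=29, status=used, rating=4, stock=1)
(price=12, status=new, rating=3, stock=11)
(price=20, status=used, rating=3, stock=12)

The distinguishing property — status is new — holds for all the 'Match' cases and none of the 'No match' cases.
No match: (price=29, status=used, rating=4, stock=1), since status is used.
Match: (price=12, status=new, rating=3, stock=11), since status is new.
No match: (price=20, status=used, rating=3, stock=12), since status is used.

No match, Match, No match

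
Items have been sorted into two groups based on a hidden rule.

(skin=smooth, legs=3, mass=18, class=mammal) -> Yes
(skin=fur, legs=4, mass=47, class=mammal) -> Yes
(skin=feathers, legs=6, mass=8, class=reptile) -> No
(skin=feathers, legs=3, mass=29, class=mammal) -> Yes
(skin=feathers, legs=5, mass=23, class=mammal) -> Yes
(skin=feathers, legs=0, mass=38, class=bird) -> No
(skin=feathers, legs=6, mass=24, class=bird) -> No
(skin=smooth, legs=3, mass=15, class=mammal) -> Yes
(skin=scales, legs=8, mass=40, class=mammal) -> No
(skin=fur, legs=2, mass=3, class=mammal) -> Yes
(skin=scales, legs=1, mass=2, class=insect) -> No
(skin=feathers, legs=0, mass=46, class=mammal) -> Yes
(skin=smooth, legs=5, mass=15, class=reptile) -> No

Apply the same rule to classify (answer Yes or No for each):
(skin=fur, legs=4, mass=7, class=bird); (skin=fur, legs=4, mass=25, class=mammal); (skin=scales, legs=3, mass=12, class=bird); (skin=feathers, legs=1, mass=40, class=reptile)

Rule: class is mammal AND legs ≤ 5. This holds for each 'Yes' example and fails for each 'No' one.

No, Yes, No, No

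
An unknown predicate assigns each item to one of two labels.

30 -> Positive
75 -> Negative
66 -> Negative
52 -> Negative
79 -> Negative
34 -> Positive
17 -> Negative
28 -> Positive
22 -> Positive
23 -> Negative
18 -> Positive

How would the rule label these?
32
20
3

The classifier is using: even AND at most 34.

Positive, Positive, Negative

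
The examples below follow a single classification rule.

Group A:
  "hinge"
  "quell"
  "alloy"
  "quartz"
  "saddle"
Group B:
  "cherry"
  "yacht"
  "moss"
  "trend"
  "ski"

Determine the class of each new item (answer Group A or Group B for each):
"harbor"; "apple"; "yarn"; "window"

Group A, Group A, Group B, Group A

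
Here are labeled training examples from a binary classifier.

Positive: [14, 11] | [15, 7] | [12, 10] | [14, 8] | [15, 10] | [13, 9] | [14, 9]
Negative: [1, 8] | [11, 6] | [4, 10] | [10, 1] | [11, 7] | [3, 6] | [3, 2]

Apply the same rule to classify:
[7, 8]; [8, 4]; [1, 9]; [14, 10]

Negative, Negative, Negative, Positive

The distinguishing property — sum ≥ 22 — holds for all the 'Positive' cases and none of the 'Negative' cases.
Negative: [7, 8], since 7+8 = 15.
Negative: [8, 4], since 8+4 = 12.
Negative: [1, 9], since 1+9 = 10.
Positive: [14, 10], since 14+10 = 24.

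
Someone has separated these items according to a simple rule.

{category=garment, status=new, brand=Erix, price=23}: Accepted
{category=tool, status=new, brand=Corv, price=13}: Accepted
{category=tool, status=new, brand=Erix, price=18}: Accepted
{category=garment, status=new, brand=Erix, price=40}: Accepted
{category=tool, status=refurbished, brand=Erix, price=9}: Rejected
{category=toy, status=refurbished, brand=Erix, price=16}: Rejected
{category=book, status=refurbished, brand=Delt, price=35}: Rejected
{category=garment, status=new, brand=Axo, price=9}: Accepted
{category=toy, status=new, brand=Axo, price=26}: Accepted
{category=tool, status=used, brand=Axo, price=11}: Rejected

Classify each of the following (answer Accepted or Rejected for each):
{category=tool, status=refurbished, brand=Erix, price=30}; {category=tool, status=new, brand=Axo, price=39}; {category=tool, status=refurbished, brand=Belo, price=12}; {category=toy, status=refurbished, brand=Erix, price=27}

The pattern is that an item is 'Accepted' exactly when: status is new.
{category=tool, status=refurbished, brand=Erix, price=30}: status is refurbished, does not fit → Rejected. {category=tool, status=new, brand=Axo, price=39}: status is new, passes → Accepted. {category=tool, status=refurbished, brand=Belo, price=12}: status is refurbished, does not fit → Rejected. {category=toy, status=refurbished, brand=Erix, price=27}: status is refurbished, does not fit → Rejected.

Rejected, Accepted, Rejected, Rejected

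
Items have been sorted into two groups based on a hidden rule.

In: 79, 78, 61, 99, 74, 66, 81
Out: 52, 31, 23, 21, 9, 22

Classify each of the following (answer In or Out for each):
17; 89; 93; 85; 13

The distinguishing property — at least 61 — holds for all the 'In' cases and none of the 'Out' cases.
17: Out (17 < 61). 89: In (89 ≥ 61). 93: In (93 ≥ 61). 85: In (85 ≥ 61). 13: Out (13 < 61).

Out, In, In, In, Out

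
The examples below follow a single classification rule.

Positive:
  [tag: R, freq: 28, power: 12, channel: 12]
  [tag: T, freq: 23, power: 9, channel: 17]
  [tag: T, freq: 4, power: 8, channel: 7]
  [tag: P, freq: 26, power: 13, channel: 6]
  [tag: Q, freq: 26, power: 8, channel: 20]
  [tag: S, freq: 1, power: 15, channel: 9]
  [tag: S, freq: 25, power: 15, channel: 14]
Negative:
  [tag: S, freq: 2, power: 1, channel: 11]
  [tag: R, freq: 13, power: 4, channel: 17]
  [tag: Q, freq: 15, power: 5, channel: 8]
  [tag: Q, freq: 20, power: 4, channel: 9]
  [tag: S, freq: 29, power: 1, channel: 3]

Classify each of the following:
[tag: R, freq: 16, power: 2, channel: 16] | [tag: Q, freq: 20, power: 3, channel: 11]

The classifier is using: power ≥ 8.
[tag: R, freq: 16, power: 2, channel: 16]: Negative (power = 2). [tag: Q, freq: 20, power: 3, channel: 11]: Negative (power = 3).

Negative, Negative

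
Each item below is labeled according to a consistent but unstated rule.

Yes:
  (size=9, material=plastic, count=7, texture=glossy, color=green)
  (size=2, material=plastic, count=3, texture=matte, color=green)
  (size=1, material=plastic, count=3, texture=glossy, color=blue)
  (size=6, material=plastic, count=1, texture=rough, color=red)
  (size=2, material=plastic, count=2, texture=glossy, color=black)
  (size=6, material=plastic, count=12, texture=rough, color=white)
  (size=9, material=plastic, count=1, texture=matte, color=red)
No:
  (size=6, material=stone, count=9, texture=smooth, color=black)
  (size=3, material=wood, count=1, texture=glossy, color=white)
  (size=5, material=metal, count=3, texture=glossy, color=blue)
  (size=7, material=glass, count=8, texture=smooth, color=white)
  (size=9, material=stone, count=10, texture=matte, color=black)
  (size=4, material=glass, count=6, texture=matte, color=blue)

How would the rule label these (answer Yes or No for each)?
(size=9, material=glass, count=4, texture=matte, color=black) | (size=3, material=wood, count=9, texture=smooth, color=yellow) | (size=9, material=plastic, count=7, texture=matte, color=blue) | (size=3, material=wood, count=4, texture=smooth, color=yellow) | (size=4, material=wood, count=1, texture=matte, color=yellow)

'Yes' ⟺ material is plastic.
(size=9, material=glass, count=4, texture=matte, color=black) — material is glass, hence No. (size=3, material=wood, count=9, texture=smooth, color=yellow) — material is wood, hence No. (size=9, material=plastic, count=7, texture=matte, color=blue) — material is plastic, hence Yes. (size=3, material=wood, count=4, texture=smooth, color=yellow) — material is wood, hence No. (size=4, material=wood, count=1, texture=matte, color=yellow) — material is wood, hence No.

No, No, Yes, No, No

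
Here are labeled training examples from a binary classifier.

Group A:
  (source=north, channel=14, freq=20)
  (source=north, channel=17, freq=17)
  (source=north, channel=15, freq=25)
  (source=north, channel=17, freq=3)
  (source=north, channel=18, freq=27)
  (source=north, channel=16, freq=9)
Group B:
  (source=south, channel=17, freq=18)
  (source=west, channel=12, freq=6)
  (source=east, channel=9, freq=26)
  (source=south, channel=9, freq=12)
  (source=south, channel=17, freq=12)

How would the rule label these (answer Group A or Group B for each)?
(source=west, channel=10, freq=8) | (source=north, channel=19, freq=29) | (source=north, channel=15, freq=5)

The rule appears to be: source is north.
Group B: (source=west, channel=10, freq=8), since source is west. Group A: (source=north, channel=19, freq=29), since source is north. Group A: (source=north, channel=15, freq=5), since source is north.

Group B, Group A, Group A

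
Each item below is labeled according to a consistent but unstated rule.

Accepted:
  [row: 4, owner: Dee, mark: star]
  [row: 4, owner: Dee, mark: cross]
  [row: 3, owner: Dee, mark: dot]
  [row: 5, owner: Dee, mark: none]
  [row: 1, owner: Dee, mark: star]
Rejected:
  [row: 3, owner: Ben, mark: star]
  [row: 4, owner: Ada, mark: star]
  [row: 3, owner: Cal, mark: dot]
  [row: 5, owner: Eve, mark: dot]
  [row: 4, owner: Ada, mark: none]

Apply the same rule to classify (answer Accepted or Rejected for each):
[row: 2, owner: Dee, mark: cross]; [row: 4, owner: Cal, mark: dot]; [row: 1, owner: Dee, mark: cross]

Accepted, Rejected, Accepted

The rule appears to be: owner is Dee.
Accepted: [row: 2, owner: Dee, mark: cross], since owner is Dee.
Rejected: [row: 4, owner: Cal, mark: dot], since owner is Cal.
Accepted: [row: 1, owner: Dee, mark: cross], since owner is Dee.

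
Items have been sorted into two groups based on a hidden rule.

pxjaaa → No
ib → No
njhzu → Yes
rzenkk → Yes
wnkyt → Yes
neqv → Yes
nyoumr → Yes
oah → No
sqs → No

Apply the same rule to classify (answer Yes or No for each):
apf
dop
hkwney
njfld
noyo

No, No, Yes, Yes, Yes

Every 'Yes' example satisfies: contains 'n'. None of the 'No' examples do.
apf: No (no 'n'). dop: No (no 'n'). hkwney: Yes (has 'n'). njfld: Yes (has 'n'). noyo: Yes (has 'n').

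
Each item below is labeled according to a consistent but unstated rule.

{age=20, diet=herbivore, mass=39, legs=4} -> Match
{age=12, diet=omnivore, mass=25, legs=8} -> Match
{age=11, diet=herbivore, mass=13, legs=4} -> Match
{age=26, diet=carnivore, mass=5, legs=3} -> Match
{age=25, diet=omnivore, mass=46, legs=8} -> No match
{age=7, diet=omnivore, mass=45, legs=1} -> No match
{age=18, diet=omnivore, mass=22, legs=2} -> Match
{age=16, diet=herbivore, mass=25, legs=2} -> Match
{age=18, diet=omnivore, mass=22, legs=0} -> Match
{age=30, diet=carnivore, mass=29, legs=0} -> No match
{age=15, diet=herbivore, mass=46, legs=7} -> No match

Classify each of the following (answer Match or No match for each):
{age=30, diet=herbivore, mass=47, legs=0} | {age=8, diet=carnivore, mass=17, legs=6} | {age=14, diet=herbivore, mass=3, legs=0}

One predicate separates the groups cleanly: mass ≤ 39 AND age ≤ 26.
{age=30, diet=herbivore, mass=47, legs=0}: mass = 47, age = 30 — doesn't qualify, so No match. {age=8, diet=carnivore, mass=17, legs=6}: mass = 17, age = 8 — matches, so Match. {age=14, diet=herbivore, mass=3, legs=0}: mass = 3, age = 14 — matches, so Match.

No match, Match, Match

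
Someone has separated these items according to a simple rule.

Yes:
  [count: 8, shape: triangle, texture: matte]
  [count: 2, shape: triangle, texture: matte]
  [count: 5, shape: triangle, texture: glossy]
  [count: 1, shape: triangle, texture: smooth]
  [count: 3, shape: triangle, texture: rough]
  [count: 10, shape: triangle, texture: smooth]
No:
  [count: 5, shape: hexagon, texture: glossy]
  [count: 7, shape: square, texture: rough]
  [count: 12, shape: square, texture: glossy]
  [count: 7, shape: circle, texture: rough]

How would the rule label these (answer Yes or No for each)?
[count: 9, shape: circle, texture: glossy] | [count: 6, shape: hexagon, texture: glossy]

No, No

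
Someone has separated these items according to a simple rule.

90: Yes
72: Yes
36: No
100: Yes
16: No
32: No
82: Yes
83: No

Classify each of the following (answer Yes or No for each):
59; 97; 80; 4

No, No, Yes, No

Every 'Yes' example satisfies: even AND at least 72. None of the 'No' examples do.
59: No (59 is odd, 59 < 72).
97: No (97 is odd, 97 ≥ 72).
80: Yes (80 is even, 80 ≥ 72).
4: No (4 is even, 4 < 72).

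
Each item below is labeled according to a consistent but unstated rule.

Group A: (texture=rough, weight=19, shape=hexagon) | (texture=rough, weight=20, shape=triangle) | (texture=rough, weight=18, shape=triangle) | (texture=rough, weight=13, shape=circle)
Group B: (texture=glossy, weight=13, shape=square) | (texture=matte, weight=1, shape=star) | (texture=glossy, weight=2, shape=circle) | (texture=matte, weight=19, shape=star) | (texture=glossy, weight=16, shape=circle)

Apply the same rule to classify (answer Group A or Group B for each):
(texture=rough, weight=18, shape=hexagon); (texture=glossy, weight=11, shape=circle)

Group A, Group B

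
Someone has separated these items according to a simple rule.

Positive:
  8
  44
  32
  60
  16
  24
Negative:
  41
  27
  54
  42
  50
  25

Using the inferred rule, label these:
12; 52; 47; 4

The simplest hypothesis consistent with all the labels is: multiple of 4.
Positive: 12, since 12 = 4·3.
Positive: 52, since 52 = 4·13.
Negative: 47, since 47 = 4·11 + 3.
Positive: 4, since 4 = 4·1.

Positive, Positive, Negative, Positive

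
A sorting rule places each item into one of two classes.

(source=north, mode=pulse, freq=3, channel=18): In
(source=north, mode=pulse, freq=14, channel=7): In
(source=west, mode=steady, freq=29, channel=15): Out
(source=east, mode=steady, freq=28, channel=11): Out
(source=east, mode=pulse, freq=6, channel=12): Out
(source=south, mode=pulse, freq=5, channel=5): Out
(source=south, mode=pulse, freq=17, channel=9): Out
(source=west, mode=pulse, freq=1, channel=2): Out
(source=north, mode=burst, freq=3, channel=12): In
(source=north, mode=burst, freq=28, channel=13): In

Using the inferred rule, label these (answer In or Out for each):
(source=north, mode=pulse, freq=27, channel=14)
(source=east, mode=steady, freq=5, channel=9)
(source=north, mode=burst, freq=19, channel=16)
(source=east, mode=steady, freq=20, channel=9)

In, Out, In, Out

The pattern is that an item is 'In' exactly when: source is north.
(source=north, mode=pulse, freq=27, channel=14) — source is north, hence In. (source=east, mode=steady, freq=5, channel=9) — source is east, hence Out. (source=north, mode=burst, freq=19, channel=16) — source is north, hence In. (source=east, mode=steady, freq=20, channel=9) — source is east, hence Out.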